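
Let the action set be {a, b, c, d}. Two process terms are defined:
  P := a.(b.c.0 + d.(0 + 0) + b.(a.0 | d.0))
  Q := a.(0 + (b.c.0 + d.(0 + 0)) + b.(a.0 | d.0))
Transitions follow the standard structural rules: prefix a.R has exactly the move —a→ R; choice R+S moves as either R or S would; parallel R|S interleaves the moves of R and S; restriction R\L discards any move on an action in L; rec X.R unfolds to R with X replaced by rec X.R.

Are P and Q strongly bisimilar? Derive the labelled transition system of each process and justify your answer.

bisimilar

Reachable graph of P (9 states):
  p0 = a.(b.c.0 + d.(0 + 0) + b.(a.0 | d.0)) | --a--▸ p1
  p1 = b.c.0 + d.(0 + 0) + b.(a.0 | d.0) | --b--▸ p2, --b--▸ p3, --d--▸ p4
  p2 = a.0 | d.0 | --a--▸ p5, --d--▸ p6
  p3 = c.0 | --c--▸ p7
  p4 = 0 + 0 | ∅
  p5 = 0 | d.0 | --d--▸ p8
  p6 = a.0 | 0 | --a--▸ p8
  p7 = 0 | ∅
  p8 = 0 | 0 | ∅
Reachable graph of Q (9 states):
  q0 = a.(0 + (b.c.0 + d.(0 + 0)) + b.(a.0 | d.0)) | --a--▸ q1
  q1 = 0 + (b.c.0 + d.(0 + 0)) + b.(a.0 | d.0) | --b--▸ q2, --b--▸ q3, --d--▸ q4
  q2 = a.0 | d.0 | --a--▸ q5, --d--▸ q6
  q3 = c.0 | --c--▸ q7
  q4 = 0 + 0 | ∅
  q5 = 0 | d.0 | --d--▸ q8
  q6 = a.0 | 0 | --a--▸ q8
  q7 = 0 | ∅
  q8 = 0 | 0 | ∅
Bisimilarity quotient blocks:
  B0 = {p0, q0}
  B1 = {p1, q1}
  B2 = {p3, q3}
  B3 = {p4, p7, p8, q4, q7, q8}
  B4 = {p2, q2}
  B5 = {p5, q5}
  B6 = {p6, q6}
p0 ∈ B0, q0 ∈ B0 → same block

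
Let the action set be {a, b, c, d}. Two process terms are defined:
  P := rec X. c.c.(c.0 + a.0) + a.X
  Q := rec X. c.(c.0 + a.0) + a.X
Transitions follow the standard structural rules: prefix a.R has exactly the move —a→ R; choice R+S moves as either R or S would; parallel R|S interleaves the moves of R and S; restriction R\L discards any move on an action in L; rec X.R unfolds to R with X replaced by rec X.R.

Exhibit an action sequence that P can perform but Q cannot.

LTS(P): 4 reachable states
  u0 = rec X. c.c.(c.0 + a.0) + a.X → =a=> u0, =c=> u1
  u1 = c.(c.0 + a.0) → =c=> u2
  u2 = c.0 + a.0 → =a=> u3, =c=> u3
  u3 = 0 → stopped
LTS(Q): 3 reachable states
  v0 = rec X. c.(c.0 + a.0) + a.X → =a=> v0, =c=> v1
  v1 = c.0 + a.0 → =a=> v2, =c=> v2
  v2 = 0 → stopped
Trace ⟨cca⟩ through P, begin at {u0}:
  [1] c ⇒ {u1}
  [2] c ⇒ {u2}
  [3] a ⇒ {u3}
  P completes σ.
Trace ⟨cca⟩ through Q, begin at {v0}:
  [1] c ⇒ {v1}
  [2] c ⇒ {v2}
  [3] a ⇒ no successor for Q

cca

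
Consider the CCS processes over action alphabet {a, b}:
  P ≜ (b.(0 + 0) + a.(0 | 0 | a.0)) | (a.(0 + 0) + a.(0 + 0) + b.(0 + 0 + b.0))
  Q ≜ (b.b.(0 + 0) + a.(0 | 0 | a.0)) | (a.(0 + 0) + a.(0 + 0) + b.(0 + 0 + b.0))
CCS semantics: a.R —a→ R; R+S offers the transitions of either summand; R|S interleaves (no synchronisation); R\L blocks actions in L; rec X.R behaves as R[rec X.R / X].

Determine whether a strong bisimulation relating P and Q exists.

P's transition system — 16 states:
  m0 = (b.(0 + 0) + a.(0 | 0 | a.0)) | (a.(0 + 0) + a.(0 + 0) + b.(0 + 0 + b.0)) ⊢ ··a··> m1, ··a··> m2, ··b··> m3, ··b··> m4
  m1 = (b.(0 + 0) + a.(0 | 0 | a.0)) | (0 + 0) ⊢ ··a··> m5, ··b··> m6
  m2 = 0 | 0 | a.0 | (a.(0 + 0) + a.(0 + 0) + b.(0 + 0 + b.0)) ⊢ ··a··> m5, ··a··> m7, ··b··> m8
  m3 = (0 + 0) | (a.(0 + 0) + a.(0 + 0) + b.(0 + 0 + b.0)) ⊢ ··a··> m6, ··b··> m9
  m4 = (b.(0 + 0) + a.(0 | 0 | a.0)) | (0 + 0 + b.0) ⊢ ··a··> m8, ··b··> m10, ··b··> m9
  m5 = 0 | 0 | a.0 | (0 + 0) ⊢ ··a··> m11
  m6 = (0 + 0) | (0 + 0) ⊢ ·
  m7 = 0 | 0 | 0 | (a.(0 + 0) + a.(0 + 0) + b.(0 + 0 + b.0)) ⊢ ··a··> m11, ··b··> m12
  m8 = 0 | 0 | a.0 | (0 + 0 + b.0) ⊢ ··a··> m12, ··b··> m13
  m9 = (0 + 0) | (0 + 0 + b.0) ⊢ ··b··> m14
  m10 = (b.(0 + 0) + a.(0 | 0 | a.0)) | 0 ⊢ ··a··> m13, ··b··> m14
  m11 = 0 | 0 | 0 | (0 + 0) ⊢ ·
  m12 = 0 | 0 | 0 | (0 + 0 + b.0) ⊢ ··b··> m15
  m13 = 0 | 0 | a.0 | 0 ⊢ ··a··> m15
  m14 = (0 + 0) | 0 ⊢ ·
  m15 = 0 | 0 | 0 | 0 ⊢ ·
Q's transition system — 20 states:
  n0 = (b.b.(0 + 0) + a.(0 | 0 | a.0)) | (a.(0 + 0) + a.(0 + 0) + b.(0 + 0 + b.0)) ⊢ ··a··> n1, ··a··> n2, ··b··> n3, ··b··> n4
  n1 = (b.b.(0 + 0) + a.(0 | 0 | a.0)) | (0 + 0) ⊢ ··a··> n5, ··b··> n6
  n2 = 0 | 0 | a.0 | (a.(0 + 0) + a.(0 + 0) + b.(0 + 0 + b.0)) ⊢ ··a··> n5, ··a··> n7, ··b··> n8
  n3 = (b.b.(0 + 0) + a.(0 | 0 | a.0)) | (0 + 0 + b.0) ⊢ ··a··> n8, ··b··> n10, ··b··> n9
  n4 = b.(0 + 0) | (a.(0 + 0) + a.(0 + 0) + b.(0 + 0 + b.0)) ⊢ ··a··> n6, ··b··> n10, ··b··> n11
  n5 = 0 | 0 | a.0 | (0 + 0) ⊢ ··a··> n12
  n6 = b.(0 + 0) | (0 + 0) ⊢ ··b··> n13
  n7 = 0 | 0 | 0 | (a.(0 + 0) + a.(0 + 0) + b.(0 + 0 + b.0)) ⊢ ··a··> n12, ··b··> n14
  n8 = 0 | 0 | a.0 | (0 + 0 + b.0) ⊢ ··a··> n14, ··b··> n15
  n9 = (b.b.(0 + 0) + a.(0 | 0 | a.0)) | 0 ⊢ ··a··> n15, ··b··> n16
  n10 = b.(0 + 0) | (0 + 0 + b.0) ⊢ ··b··> n16, ··b··> n17
  n11 = (0 + 0) | (a.(0 + 0) + a.(0 + 0) + b.(0 + 0 + b.0)) ⊢ ··a··> n13, ··b··> n17
  n12 = 0 | 0 | 0 | (0 + 0) ⊢ ·
  n13 = (0 + 0) | (0 + 0) ⊢ ·
  n14 = 0 | 0 | 0 | (0 + 0 + b.0) ⊢ ··b··> n18
  n15 = 0 | 0 | a.0 | 0 ⊢ ··a··> n18
  n16 = b.(0 + 0) | 0 ⊢ ··b··> n19
  n17 = (0 + 0) | (0 + 0 + b.0) ⊢ ··b··> n19
  n18 = 0 | 0 | 0 | 0 ⊢ ·
  n19 = (0 + 0) | 0 ⊢ ·
Coarsest stable partition (strong bisimilarity classes):
  B0 = {m0}
  B1 = {m1, m10}
  B2 = {m13, m5, n15, n5}
  B3 = {m11, m14, m15, m6, n12, n13, n18, n19}
  B4 = {m4}
  B5 = {m8, n8}
  B6 = {m12, m9, n14, n16, n17, n6}
  B7 = {m3, m7, n11, n7}
  B8 = {m2, n2}
  B9 = {n0}
  B10 = {n3}
  B11 = {n10}
  B12 = {n1, n9}
  B13 = {n4}
m0 ∈ B0, n0 ∈ B9 → different blocks

not bisimilar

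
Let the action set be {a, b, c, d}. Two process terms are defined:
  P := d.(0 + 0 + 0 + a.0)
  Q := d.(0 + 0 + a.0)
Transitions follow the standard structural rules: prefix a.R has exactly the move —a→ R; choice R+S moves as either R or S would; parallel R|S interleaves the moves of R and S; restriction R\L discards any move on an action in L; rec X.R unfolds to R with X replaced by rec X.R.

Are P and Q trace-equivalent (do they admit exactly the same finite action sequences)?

Reachable graph of P (3 states):
  p0 = d.(0 + 0 + 0 + a.0) → -d-> p1
  p1 = 0 + 0 + 0 + a.0 → -a-> p2
  p2 = 0 → ·
Reachable graph of Q (3 states):
  q0 = d.(0 + 0 + a.0) → -d-> q1
  q1 = 0 + 0 + a.0 → -a-> q2
  q2 = 0 → ·
Bisimilarity quotient blocks:
  B0 = {p0, q0}
  B1 = {p1, q1}
  B2 = {p2, q2}
p0 ∈ B0, q0 ∈ B0 → same block
Bisimilar ⇒ trace-equivalent.

traces(P) = traces(Q)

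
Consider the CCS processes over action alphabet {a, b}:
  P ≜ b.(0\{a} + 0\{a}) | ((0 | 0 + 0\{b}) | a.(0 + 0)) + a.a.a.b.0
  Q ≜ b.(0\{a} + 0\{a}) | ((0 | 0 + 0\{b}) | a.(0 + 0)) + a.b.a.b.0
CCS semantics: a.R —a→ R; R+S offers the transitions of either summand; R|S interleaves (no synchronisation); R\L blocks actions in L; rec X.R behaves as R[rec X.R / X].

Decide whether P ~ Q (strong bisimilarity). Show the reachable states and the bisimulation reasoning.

not bisimilar

LTS(P): 8 reachable states
  p0 = b.(0\{a} + 0\{a}) | ((0 | 0 + 0\{b}) | a.(0 + 0)) + a.a.a.b.0 | =a=> p1, =a=> p2, =b=> p3
  p1 = a.a.b.0 | =a=> p4
  p2 = b.(0\{a} + 0\{a}) | ((0 | 0 + 0\{b}) | (0 + 0)) | =b=> p5
  p3 = (0\{a} + 0\{a}) | ((0 | 0 + 0\{b}) | a.(0 + 0)) | =a=> p5
  p4 = a.b.0 | =a=> p6
  p5 = (0\{a} + 0\{a}) | ((0 | 0 + 0\{b}) | (0 + 0)) | stopped
  p6 = b.0 | =b=> p7
  p7 = 0 | stopped
LTS(Q): 8 reachable states
  q0 = b.(0\{a} + 0\{a}) | ((0 | 0 + 0\{b}) | a.(0 + 0)) + a.b.a.b.0 | =a=> q1, =a=> q2, =b=> q3
  q1 = b.(0\{a} + 0\{a}) | ((0 | 0 + 0\{b}) | (0 + 0)) | =b=> q4
  q2 = b.a.b.0 | =b=> q5
  q3 = (0\{a} + 0\{a}) | ((0 | 0 + 0\{b}) | a.(0 + 0)) | =a=> q4
  q4 = (0\{a} + 0\{a}) | ((0 | 0 + 0\{b}) | (0 + 0)) | stopped
  q5 = a.b.0 | =a=> q6
  q6 = b.0 | =b=> q7
  q7 = 0 | stopped
Partition-refinement fixed point:
  B0 = {p0}
  B1 = {p3, q3}
  B2 = {p5, p7, q4, q7}
  B3 = {p1}
  B4 = {p4, q5}
  B5 = {p2, p6, q1, q6}
  B6 = {q0}
  B7 = {q2}
p0 ∈ B0, q0 ∈ B6 → different blocks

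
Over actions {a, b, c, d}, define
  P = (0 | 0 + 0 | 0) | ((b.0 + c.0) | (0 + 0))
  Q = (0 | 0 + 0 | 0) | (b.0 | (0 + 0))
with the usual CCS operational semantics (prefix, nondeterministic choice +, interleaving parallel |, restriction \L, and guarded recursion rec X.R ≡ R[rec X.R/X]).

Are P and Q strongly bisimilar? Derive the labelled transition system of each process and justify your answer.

NO

P's transition system — 2 states:
  s0 = (0 | 0 + 0 | 0) | ((b.0 + c.0) | (0 + 0)) → -b-> s1, -c-> s1
  s1 = (0 | 0 + 0 | 0) | (0 | (0 + 0)) → (no moves)
Q's transition system — 2 states:
  t0 = (0 | 0 + 0 | 0) | (b.0 | (0 + 0)) → -b-> t1
  t1 = (0 | 0 + 0 | 0) | (0 | (0 + 0)) → (no moves)
Bisimilarity quotient blocks:
  B0 = {s0}
  B1 = {s1, t1}
  B2 = {t0}
s0 ∈ B0, t0 ∈ B2 → different blocks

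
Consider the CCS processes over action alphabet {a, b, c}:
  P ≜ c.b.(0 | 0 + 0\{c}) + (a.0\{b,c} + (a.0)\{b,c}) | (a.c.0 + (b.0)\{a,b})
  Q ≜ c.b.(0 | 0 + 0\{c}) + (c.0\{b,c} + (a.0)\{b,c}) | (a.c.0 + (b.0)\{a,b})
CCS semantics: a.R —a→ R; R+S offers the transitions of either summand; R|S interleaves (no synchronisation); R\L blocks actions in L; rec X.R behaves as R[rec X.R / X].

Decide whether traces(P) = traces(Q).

LTS(P): 8 reachable states
  u0 = c.b.(0 | 0 + 0\{c}) + (a.0\{b,c} + (a.0)\{b,c}) | (a.c.0 + (b.0)\{a,b}) :: =a=> u1, =a=> u2, =c=> u3
  u1 = (a.0\{b,c} + (a.0)\{b,c}) | c.0 :: =a=> u4, =c=> u5
  u2 = 0\{b,c} | (a.c.0 + (b.0)\{a,b}) :: =a=> u4
  u3 = b.(0 | 0 + 0\{c}) :: =b=> u6
  u4 = 0\{b,c} | c.0 :: =c=> u7
  u5 = (a.0\{b,c} + (a.0)\{b,c}) | 0 :: =a=> u7
  u6 = 0 | 0 + 0\{c} :: ∅
  u7 = 0\{b,c} | 0 :: ∅
LTS(Q): 8 reachable states
  v0 = c.b.(0 | 0 + 0\{c}) + (c.0\{b,c} + (a.0)\{b,c}) | (a.c.0 + (b.0)\{a,b}) :: =a=> v1, =a=> v2, =c=> v2, =c=> v3
  v1 = (c.0\{b,c} + (a.0)\{b,c}) | c.0 :: =a=> v4, =c=> v4, =c=> v5
  v2 = 0\{b,c} | (a.c.0 + (b.0)\{a,b}) :: =a=> v4
  v3 = b.(0 | 0 + 0\{c}) :: =b=> v6
  v4 = 0\{b,c} | c.0 :: =c=> v7
  v5 = (c.0\{b,c} + (a.0)\{b,c}) | 0 :: =a=> v7, =c=> v7
  v6 = 0 | 0 + 0\{c} :: ∅
  v7 = 0\{b,c} | 0 :: ∅
Run σ = ⟨ca⟩ on Q: start {v0}
  step 1 (c): {v2, v3}
  step 2 (a): {v4}
  ✓ Q
Run σ = ⟨ca⟩ on P: start {u0}
  step 1 (c): {u3}
  step 2 (a): ∅  — P cannot continue

trace-distinct — witness ⟨ca⟩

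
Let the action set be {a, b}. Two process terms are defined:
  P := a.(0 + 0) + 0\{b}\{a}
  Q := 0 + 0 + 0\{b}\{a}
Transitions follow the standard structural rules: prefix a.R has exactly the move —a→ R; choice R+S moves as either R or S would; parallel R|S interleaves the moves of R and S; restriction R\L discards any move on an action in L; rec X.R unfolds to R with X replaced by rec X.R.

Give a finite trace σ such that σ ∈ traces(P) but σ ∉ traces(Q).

P's transition system — 2 states:
  s0 = a.(0 + 0) + 0\{b}\{a} :: --a--▸ s1
  s1 = 0 + 0 :: ∅
Q's transition system — 1 states:
  t0 = 0 + 0 + 0\{b}\{a} :: ∅
Run σ = ⟨a⟩ on P: start {s0}
  [1] a ⇒ {s1}
  P completes σ.
Run σ = ⟨a⟩ on Q: start {t0}
  [1] a ⇒ ∅  — Q cannot continue

a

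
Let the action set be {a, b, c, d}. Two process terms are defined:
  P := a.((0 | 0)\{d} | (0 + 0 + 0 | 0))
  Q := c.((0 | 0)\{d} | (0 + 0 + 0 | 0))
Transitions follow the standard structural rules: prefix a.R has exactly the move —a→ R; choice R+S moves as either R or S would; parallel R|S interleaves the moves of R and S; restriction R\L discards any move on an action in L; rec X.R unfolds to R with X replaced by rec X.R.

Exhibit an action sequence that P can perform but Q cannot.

LTS(P): 2 reachable states
  s0 = a.((0 | 0)\{d} | (0 + 0 + 0 | 0)) :: ··a··> s1
  s1 = (0 | 0)\{d} | (0 + 0 + 0 | 0) :: ∅
LTS(Q): 2 reachable states
  t0 = c.((0 | 0)\{d} | (0 + 0 + 0 | 0)) :: ··c··> t1
  t1 = (0 | 0)\{d} | (0 + 0 + 0 | 0) :: ∅
Trace ⟨a⟩ through P, begin at {s0}:
  [1] a ⇒ {s1}
  — P admits the full trace.
Trace ⟨a⟩ through Q, begin at {t0}:
  [1] a ⇒ ∅ (Q stuck)

a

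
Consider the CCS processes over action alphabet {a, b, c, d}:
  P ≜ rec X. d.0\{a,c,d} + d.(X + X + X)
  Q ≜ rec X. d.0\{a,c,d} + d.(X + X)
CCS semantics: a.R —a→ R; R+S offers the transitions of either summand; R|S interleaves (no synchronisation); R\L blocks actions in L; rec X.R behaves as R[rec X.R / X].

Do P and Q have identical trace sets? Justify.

Reachable graph of P (3 states):
  s0 = rec X. d.0\{a,c,d} + d.(X + X + X) → ··d··> s1, ··d··> s2
  s1 = (rec X. d.0\{a,c,d} + d.(X + X + X)) + (rec X. d.0\{a,c,d} + d.(X + X + X)) + (rec X. d.0\{a,c,d} + d.(X + X + X)) → ··d··> s1, ··d··> s2
  s2 = 0\{a,c,d} → ·
Reachable graph of Q (3 states):
  t0 = rec X. d.0\{a,c,d} + d.(X + X) → ··d··> t1, ··d··> t2
  t1 = (rec X. d.0\{a,c,d} + d.(X + X)) + (rec X. d.0\{a,c,d} + d.(X + X)) → ··d··> t1, ··d··> t2
  t2 = 0\{a,c,d} → ·
Partition-refinement fixed point:
  B0 = {s0, s1, t0, t1}
  B1 = {s2, t2}
s0 ∈ B0, t0 ∈ B0 → same block
Bisimilar ⇒ trace-equivalent.

trace-equivalent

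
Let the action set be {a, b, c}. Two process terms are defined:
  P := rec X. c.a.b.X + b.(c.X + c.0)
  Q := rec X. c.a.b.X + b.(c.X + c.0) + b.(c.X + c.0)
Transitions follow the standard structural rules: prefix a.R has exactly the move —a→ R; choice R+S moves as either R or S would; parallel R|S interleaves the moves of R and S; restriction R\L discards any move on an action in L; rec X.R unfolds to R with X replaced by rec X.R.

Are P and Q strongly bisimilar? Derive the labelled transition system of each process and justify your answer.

P ~ Q

LTS(P): 5 reachable states
  u0 = rec X. c.a.b.X + b.(c.X + c.0) ⊢ ··b··> u1, ··c··> u2
  u1 = c.(rec X. c.a.b.X + b.(c.X + c.0)) + c.0 ⊢ ··c··> u0, ··c··> u3
  u2 = a.b.(rec X. c.a.b.X + b.(c.X + c.0)) ⊢ ··a··> u4
  u3 = 0 ⊢ ·
  u4 = b.(rec X. c.a.b.X + b.(c.X + c.0)) ⊢ ··b··> u0
LTS(Q): 5 reachable states
  v0 = rec X. c.a.b.X + b.(c.X + c.0) + b.(c.X + c.0) ⊢ ··b··> v1, ··c··> v2
  v1 = c.(rec X. c.a.b.X + b.(c.X + c.0) + b.(c.X + c.0)) + c.0 ⊢ ··c··> v0, ··c··> v3
  v2 = a.b.(rec X. c.a.b.X + b.(c.X + c.0) + b.(c.X + c.0)) ⊢ ··a··> v4
  v3 = 0 ⊢ ·
  v4 = b.(rec X. c.a.b.X + b.(c.X + c.0) + b.(c.X + c.0)) ⊢ ··b··> v0
Partition-refinement fixed point:
  B0 = {u0, v0}
  B1 = {u2, v2}
  B2 = {u4, v4}
  B3 = {u1, v1}
  B4 = {u3, v3}
u0 ∈ B0, v0 ∈ B0 → same block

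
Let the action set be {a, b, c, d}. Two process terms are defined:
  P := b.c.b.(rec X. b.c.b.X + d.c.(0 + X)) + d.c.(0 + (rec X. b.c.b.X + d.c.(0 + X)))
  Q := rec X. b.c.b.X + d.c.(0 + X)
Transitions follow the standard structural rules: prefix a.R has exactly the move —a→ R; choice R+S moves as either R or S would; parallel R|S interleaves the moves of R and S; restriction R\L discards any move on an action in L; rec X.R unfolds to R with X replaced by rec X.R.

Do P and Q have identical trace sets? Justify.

traces(P) = traces(Q)

P's transition system — 6 states:
  p0 = b.c.b.(rec X. b.c.b.X + d.c.(0 + X)) + d.c.(0 + (rec X. b.c.b.X + d.c.(0 + X))) :: --b--▸ p1, --d--▸ p2
  p1 = c.b.(rec X. b.c.b.X + d.c.(0 + X)) :: --c--▸ p3
  p2 = c.(0 + (rec X. b.c.b.X + d.c.(0 + X))) :: --c--▸ p4
  p3 = b.(rec X. b.c.b.X + d.c.(0 + X)) :: --b--▸ p5
  p4 = 0 + (rec X. b.c.b.X + d.c.(0 + X)) :: --b--▸ p1, --d--▸ p2
  p5 = rec X. b.c.b.X + d.c.(0 + X) :: --b--▸ p1, --d--▸ p2
Q's transition system — 5 states:
  q0 = rec X. b.c.b.X + d.c.(0 + X) :: --b--▸ q1, --d--▸ q2
  q1 = c.b.(rec X. b.c.b.X + d.c.(0 + X)) :: --c--▸ q3
  q2 = c.(0 + (rec X. b.c.b.X + d.c.(0 + X))) :: --c--▸ q4
  q3 = b.(rec X. b.c.b.X + d.c.(0 + X)) :: --b--▸ q0
  q4 = 0 + (rec X. b.c.b.X + d.c.(0 + X)) :: --b--▸ q1, --d--▸ q2
Bisimilarity quotient blocks:
  B0 = {p0, p4, p5, q0, q4}
  B1 = {p2, q2}
  B2 = {p1, q1}
  B3 = {p3, q3}
p0 ∈ B0, q0 ∈ B0 → same block
Bisimilar ⇒ trace-equivalent.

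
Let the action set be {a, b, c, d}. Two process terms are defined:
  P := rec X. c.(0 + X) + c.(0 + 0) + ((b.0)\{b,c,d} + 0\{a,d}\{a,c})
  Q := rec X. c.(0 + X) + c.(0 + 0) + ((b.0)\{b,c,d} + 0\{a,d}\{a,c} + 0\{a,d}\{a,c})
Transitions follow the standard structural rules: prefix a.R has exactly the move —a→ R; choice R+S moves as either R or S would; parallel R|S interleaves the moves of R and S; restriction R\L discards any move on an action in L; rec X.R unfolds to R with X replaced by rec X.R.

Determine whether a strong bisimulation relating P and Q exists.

bisimilar

LTS(P): 3 reachable states
  u0 = rec X. c.(0 + X) + c.(0 + 0) + ((b.0)\{b,c,d} + 0\{a,d}\{a,c}) ⊢ ··c··> u1, ··c··> u2
  u1 = 0 + (rec X. c.(0 + X) + c.(0 + 0) + ((b.0)\{b,c,d} + 0\{a,d}\{a,c})) ⊢ ··c··> u1, ··c··> u2
  u2 = 0 + 0 ⊢ stopped
LTS(Q): 3 reachable states
  v0 = rec X. c.(0 + X) + c.(0 + 0) + ((b.0)\{b,c,d} + 0\{a,d}\{a,c} + 0\{a,d}\{a,c}) ⊢ ··c··> v1, ··c··> v2
  v1 = 0 + (rec X. c.(0 + X) + c.(0 + 0) + ((b.0)\{b,c,d} + 0\{a,d}\{a,c} + 0\{a,d}\{a,c})) ⊢ ··c··> v1, ··c··> v2
  v2 = 0 + 0 ⊢ stopped
Bisimilarity quotient blocks:
  B0 = {u0, u1, v0, v1}
  B1 = {u2, v2}
u0 ∈ B0, v0 ∈ B0 → same block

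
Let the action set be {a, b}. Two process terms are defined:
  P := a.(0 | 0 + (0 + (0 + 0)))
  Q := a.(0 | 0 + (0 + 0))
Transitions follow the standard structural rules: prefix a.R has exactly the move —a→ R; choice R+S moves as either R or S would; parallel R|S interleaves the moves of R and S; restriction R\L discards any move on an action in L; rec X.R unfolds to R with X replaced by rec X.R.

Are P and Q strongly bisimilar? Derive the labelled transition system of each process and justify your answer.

YES

P's transition system — 2 states:
  p0 = a.(0 | 0 + (0 + (0 + 0))) → -a-> p1
  p1 = 0 | 0 + (0 + (0 + 0)) → ∅
Q's transition system — 2 states:
  q0 = a.(0 | 0 + (0 + 0)) → -a-> q1
  q1 = 0 | 0 + (0 + 0) → ∅
Coarsest stable partition (strong bisimilarity classes):
  B0 = {p0, q0}
  B1 = {p1, q1}
p0 ∈ B0, q0 ∈ B0 → same block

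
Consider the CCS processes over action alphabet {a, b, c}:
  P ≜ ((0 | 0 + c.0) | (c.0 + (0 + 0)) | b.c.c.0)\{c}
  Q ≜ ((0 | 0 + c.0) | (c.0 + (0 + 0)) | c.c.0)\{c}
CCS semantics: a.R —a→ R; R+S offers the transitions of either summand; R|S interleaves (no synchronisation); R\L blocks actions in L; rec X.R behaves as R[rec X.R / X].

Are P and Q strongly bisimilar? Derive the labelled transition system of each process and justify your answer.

P ≁ Q

Reachable graph of P (2 states):
  p0 = ((0 | 0 + c.0) | (c.0 + (0 + 0)) | b.c.c.0)\{c} | --b--▸ p1
  p1 = ((0 | 0 + c.0) | (c.0 + (0 + 0)) | c.c.0)\{c} | ·
Reachable graph of Q (1 states):
  q0 = ((0 | 0 + c.0) | (c.0 + (0 + 0)) | c.c.0)\{c} | ·
Coarsest stable partition (strong bisimilarity classes):
  B0 = {p0}
  B1 = {p1, q0}
p0 ∈ B0, q0 ∈ B1 → different blocks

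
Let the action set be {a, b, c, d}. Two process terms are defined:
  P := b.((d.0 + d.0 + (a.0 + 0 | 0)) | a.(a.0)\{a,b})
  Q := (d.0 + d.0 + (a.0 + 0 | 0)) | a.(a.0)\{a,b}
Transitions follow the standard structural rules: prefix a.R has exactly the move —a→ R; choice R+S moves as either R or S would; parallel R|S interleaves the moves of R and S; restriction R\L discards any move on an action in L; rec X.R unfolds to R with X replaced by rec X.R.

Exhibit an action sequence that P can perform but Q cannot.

b

LTS(P): 5 reachable states
  u0 = b.((d.0 + d.0 + (a.0 + 0 | 0)) | a.(a.0)\{a,b}) → --b--▸ u1
  u1 = (d.0 + d.0 + (a.0 + 0 | 0)) | a.(a.0)\{a,b} → --a--▸ u2, --a--▸ u3, --d--▸ u3
  u2 = (d.0 + d.0 + (a.0 + 0 | 0)) | (a.0)\{a,b} → --a--▸ u4, --d--▸ u4
  u3 = 0 | a.(a.0)\{a,b} → --a--▸ u4
  u4 = 0 | (a.0)\{a,b} → deadlocked
LTS(Q): 4 reachable states
  v0 = (d.0 + d.0 + (a.0 + 0 | 0)) | a.(a.0)\{a,b} → --a--▸ v1, --a--▸ v2, --d--▸ v2
  v1 = (d.0 + d.0 + (a.0 + 0 | 0)) | (a.0)\{a,b} → --a--▸ v3, --d--▸ v3
  v2 = 0 | a.(a.0)\{a,b} → --a--▸ v3
  v3 = 0 | (a.0)\{a,b} → deadlocked
Trace ⟨b⟩ through P, begin at {u0}:
  after b @ step 1: {u1}
  — P admits the full trace.
Trace ⟨b⟩ through Q, begin at {v0}:
  after b @ step 1: no successor for Q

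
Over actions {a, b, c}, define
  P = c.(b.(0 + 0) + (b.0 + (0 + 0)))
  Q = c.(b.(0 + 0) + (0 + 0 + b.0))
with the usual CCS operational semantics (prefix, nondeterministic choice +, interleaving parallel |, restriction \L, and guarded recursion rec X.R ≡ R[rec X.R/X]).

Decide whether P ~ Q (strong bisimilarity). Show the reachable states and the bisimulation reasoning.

Reachable graph of P (4 states):
  s0 = c.(b.(0 + 0) + (b.0 + (0 + 0))) | -c-> s1
  s1 = b.(0 + 0) + (b.0 + (0 + 0)) | -b-> s2, -b-> s3
  s2 = 0 | ∅
  s3 = 0 + 0 | ∅
Reachable graph of Q (4 states):
  t0 = c.(b.(0 + 0) + (0 + 0 + b.0)) | -c-> t1
  t1 = b.(0 + 0) + (0 + 0 + b.0) | -b-> t2, -b-> t3
  t2 = 0 | ∅
  t3 = 0 + 0 | ∅
Coarsest stable partition (strong bisimilarity classes):
  B0 = {s0, t0}
  B1 = {s1, t1}
  B2 = {s2, s3, t2, t3}
s0 ∈ B0, t0 ∈ B0 → same block

P ~ Q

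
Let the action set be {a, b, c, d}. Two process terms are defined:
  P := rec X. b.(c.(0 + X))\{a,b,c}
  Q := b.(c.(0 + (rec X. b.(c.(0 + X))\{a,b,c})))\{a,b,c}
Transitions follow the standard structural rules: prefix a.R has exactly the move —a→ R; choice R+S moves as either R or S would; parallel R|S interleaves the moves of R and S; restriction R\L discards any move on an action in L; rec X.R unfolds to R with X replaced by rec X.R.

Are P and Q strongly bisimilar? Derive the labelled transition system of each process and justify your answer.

LTS(P): 2 reachable states
  s0 = rec X. b.(c.(0 + X))\{a,b,c} | --b--▸ s1
  s1 = (c.(0 + (rec X. b.(c.(0 + X))\{a,b,c})))\{a,b,c} | (no moves)
LTS(Q): 2 reachable states
  t0 = b.(c.(0 + (rec X. b.(c.(0 + X))\{a,b,c})))\{a,b,c} | --b--▸ t1
  t1 = (c.(0 + (rec X. b.(c.(0 + X))\{a,b,c})))\{a,b,c} | (no moves)
Bisimilarity quotient blocks:
  B0 = {s0, t0}
  B1 = {s1, t1}
s0 ∈ B0, t0 ∈ B0 → same block

P ~ Q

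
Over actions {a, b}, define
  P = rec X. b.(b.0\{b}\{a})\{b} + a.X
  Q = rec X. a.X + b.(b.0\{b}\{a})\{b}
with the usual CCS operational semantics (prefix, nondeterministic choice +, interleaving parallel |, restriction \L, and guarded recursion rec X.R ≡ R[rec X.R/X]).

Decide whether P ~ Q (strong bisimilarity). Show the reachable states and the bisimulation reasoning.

LTS(P): 2 reachable states
  m0 = rec X. b.(b.0\{b}\{a})\{b} + a.X | --a--▸ m0, --b--▸ m1
  m1 = (b.0\{b}\{a})\{b} | ∅
LTS(Q): 2 reachable states
  n0 = rec X. a.X + b.(b.0\{b}\{a})\{b} | --a--▸ n0, --b--▸ n1
  n1 = (b.0\{b}\{a})\{b} | ∅
Coarsest stable partition (strong bisimilarity classes):
  B0 = {m0, n0}
  B1 = {m1, n1}
m0 ∈ B0, n0 ∈ B0 → same block

bisimilar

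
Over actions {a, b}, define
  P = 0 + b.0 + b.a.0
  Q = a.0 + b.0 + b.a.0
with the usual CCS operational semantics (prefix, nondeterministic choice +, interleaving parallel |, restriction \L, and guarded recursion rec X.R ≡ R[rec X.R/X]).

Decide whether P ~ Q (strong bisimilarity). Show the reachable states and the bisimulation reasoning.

Reachable graph of P (3 states):
  u0 = 0 + b.0 + b.a.0 → =b=> u1, =b=> u2
  u1 = 0 → ·
  u2 = a.0 → =a=> u1
Reachable graph of Q (3 states):
  v0 = a.0 + b.0 + b.a.0 → =a=> v1, =b=> v1, =b=> v2
  v1 = 0 → ·
  v2 = a.0 → =a=> v1
Coarsest stable partition (strong bisimilarity classes):
  B0 = {u0}
  B1 = {u2, v2}
  B2 = {u1, v1}
  B3 = {v0}
u0 ∈ B0, v0 ∈ B3 → different blocks

P ≁ Q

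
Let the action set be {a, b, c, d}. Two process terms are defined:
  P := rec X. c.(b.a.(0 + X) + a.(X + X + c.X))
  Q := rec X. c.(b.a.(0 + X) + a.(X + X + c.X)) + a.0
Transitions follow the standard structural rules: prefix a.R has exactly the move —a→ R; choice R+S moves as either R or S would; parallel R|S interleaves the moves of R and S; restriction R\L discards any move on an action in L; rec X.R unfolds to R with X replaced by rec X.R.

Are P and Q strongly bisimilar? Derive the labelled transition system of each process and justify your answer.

P ≁ Q

LTS(P): 5 reachable states
  u0 = rec X. c.(b.a.(0 + X) + a.(X + X + c.X)) | -c-> u1
  u1 = b.a.(0 + (rec X. c.(b.a.(0 + X) + a.(X + X + c.X)))) + a.((rec X. c.(b.a.(0 + X) + a.(X + X + c.X))) + (rec X. c.(b.a.(0 + X) + a.(X + X + c.X))) + c.(rec X. c.(b.a.(0 + X) + a.(X + X + c.X)))) | -a-> u2, -b-> u3
  u2 = (rec X. c.(b.a.(0 + X) + a.(X + X + c.X))) + (rec X. c.(b.a.(0 + X) + a.(X + X + c.X))) + c.(rec X. c.(b.a.(0 + X) + a.(X + X + c.X))) | -c-> u0, -c-> u1
  u3 = a.(0 + (rec X. c.(b.a.(0 + X) + a.(X + X + c.X)))) | -a-> u4
  u4 = 0 + (rec X. c.(b.a.(0 + X) + a.(X + X + c.X))) | -c-> u1
LTS(Q): 6 reachable states
  v0 = rec X. c.(b.a.(0 + X) + a.(X + X + c.X)) + a.0 | -a-> v1, -c-> v2
  v1 = 0 | ∅
  v2 = b.a.(0 + (rec X. c.(b.a.(0 + X) + a.(X + X + c.X)) + a.0)) + a.((rec X. c.(b.a.(0 + X) + a.(X + X + c.X)) + a.0) + (rec X. c.(b.a.(0 + X) + a.(X + X + c.X)) + a.0) + c.(rec X. c.(b.a.(0 + X) + a.(X + X + c.X)) + a.0)) | -a-> v3, -b-> v4
  v3 = (rec X. c.(b.a.(0 + X) + a.(X + X + c.X)) + a.0) + (rec X. c.(b.a.(0 + X) + a.(X + X + c.X)) + a.0) + c.(rec X. c.(b.a.(0 + X) + a.(X + X + c.X)) + a.0) | -a-> v1, -c-> v0, -c-> v2
  v4 = a.(0 + (rec X. c.(b.a.(0 + X) + a.(X + X + c.X)) + a.0)) | -a-> v5
  v5 = 0 + (rec X. c.(b.a.(0 + X) + a.(X + X + c.X)) + a.0) | -a-> v1, -c-> v2
Partition-refinement fixed point:
  B0 = {u0, u4}
  B1 = {u1}
  B2 = {u2}
  B3 = {u3}
  B4 = {v0, v5}
  B5 = {v1}
  B6 = {v2}
  B7 = {v3}
  B8 = {v4}
u0 ∈ B0, v0 ∈ B4 → different blocks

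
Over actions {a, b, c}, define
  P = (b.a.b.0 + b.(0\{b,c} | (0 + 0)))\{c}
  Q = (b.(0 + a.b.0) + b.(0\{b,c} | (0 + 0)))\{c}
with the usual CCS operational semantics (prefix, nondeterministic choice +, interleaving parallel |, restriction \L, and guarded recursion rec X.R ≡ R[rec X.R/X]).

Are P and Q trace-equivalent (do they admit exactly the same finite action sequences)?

LTS(P): 5 reachable states
  m0 = (b.a.b.0 + b.(0\{b,c} | (0 + 0)))\{c} ⊢ ··b··> m1, ··b··> m2
  m1 = (0\{b,c} | (0 + 0))\{c} ⊢ deadlocked
  m2 = (a.b.0)\{c} ⊢ ··a··> m3
  m3 = (b.0)\{c} ⊢ ··b··> m4
  m4 = 0\{c} ⊢ deadlocked
LTS(Q): 5 reachable states
  n0 = (b.(0 + a.b.0) + b.(0\{b,c} | (0 + 0)))\{c} ⊢ ··b··> n1, ··b··> n2
  n1 = (0 + a.b.0)\{c} ⊢ ··a··> n3
  n2 = (0\{b,c} | (0 + 0))\{c} ⊢ deadlocked
  n3 = (b.0)\{c} ⊢ ··b··> n4
  n4 = 0\{c} ⊢ deadlocked
Partition-refinement fixed point:
  B0 = {m0, n0}
  B1 = {m1, m4, n2, n4}
  B2 = {m2, n1}
  B3 = {m3, n3}
m0 ∈ B0, n0 ∈ B0 → same block
Bisimilar ⇒ trace-equivalent.

traces(P) = traces(Q)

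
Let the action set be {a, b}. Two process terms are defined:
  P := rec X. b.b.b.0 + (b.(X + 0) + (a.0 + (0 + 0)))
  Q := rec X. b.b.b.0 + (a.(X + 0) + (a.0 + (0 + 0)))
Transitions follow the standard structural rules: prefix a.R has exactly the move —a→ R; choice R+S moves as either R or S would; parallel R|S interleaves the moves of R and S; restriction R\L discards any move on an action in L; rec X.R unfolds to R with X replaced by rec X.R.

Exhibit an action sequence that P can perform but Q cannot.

LTS(P): 5 reachable states
  p0 = rec X. b.b.b.0 + (b.(X + 0) + (a.0 + (0 + 0))) ⊢ —a→ p1, —b→ p2, —b→ p3
  p1 = 0 ⊢ stopped
  p2 = (rec X. b.b.b.0 + (b.(X + 0) + (a.0 + (0 + 0)))) + 0 ⊢ —a→ p1, —b→ p2, —b→ p3
  p3 = b.b.0 ⊢ —b→ p4
  p4 = b.0 ⊢ —b→ p1
LTS(Q): 5 reachable states
  q0 = rec X. b.b.b.0 + (a.(X + 0) + (a.0 + (0 + 0))) ⊢ —a→ q1, —a→ q2, —b→ q3
  q1 = (rec X. b.b.b.0 + (a.(X + 0) + (a.0 + (0 + 0)))) + 0 ⊢ —a→ q1, —a→ q2, —b→ q3
  q2 = 0 ⊢ stopped
  q3 = b.b.0 ⊢ —b→ q4
  q4 = b.0 ⊢ —b→ q2
Trace ⟨ba⟩ through P, begin at {p0}:
  after b @ step 1: {p2, p3}
  after a @ step 2: {p1}
  — P admits the full trace.
Trace ⟨ba⟩ through Q, begin at {q0}:
  after b @ step 1: {q3}
  after a @ step 2: ∅ (Q stuck)

ba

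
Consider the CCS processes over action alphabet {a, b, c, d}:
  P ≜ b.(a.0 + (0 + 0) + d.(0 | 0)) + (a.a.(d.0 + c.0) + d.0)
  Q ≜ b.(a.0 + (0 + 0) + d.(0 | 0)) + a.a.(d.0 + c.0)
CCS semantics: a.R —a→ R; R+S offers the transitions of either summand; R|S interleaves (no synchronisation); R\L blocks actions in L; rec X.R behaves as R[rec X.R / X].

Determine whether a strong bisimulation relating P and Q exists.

P ≁ Q

Reachable graph of P (6 states):
  m0 = b.(a.0 + (0 + 0) + d.(0 | 0)) + (a.a.(d.0 + c.0) + d.0) ⊢ ··a··> m1, ··b··> m2, ··d··> m3
  m1 = a.(d.0 + c.0) ⊢ ··a··> m4
  m2 = a.0 + (0 + 0) + d.(0 | 0) ⊢ ··a··> m3, ··d··> m5
  m3 = 0 ⊢ (no moves)
  m4 = d.0 + c.0 ⊢ ··c··> m3, ··d··> m3
  m5 = 0 | 0 ⊢ (no moves)
Reachable graph of Q (6 states):
  n0 = b.(a.0 + (0 + 0) + d.(0 | 0)) + a.a.(d.0 + c.0) ⊢ ··a··> n1, ··b··> n2
  n1 = a.(d.0 + c.0) ⊢ ··a··> n3
  n2 = a.0 + (0 + 0) + d.(0 | 0) ⊢ ··a··> n4, ··d··> n5
  n3 = d.0 + c.0 ⊢ ··c··> n4, ··d··> n4
  n4 = 0 ⊢ (no moves)
  n5 = 0 | 0 ⊢ (no moves)
Coarsest stable partition (strong bisimilarity classes):
  B0 = {m0}
  B1 = {m2, n2}
  B2 = {m3, m5, n4, n5}
  B3 = {m1, n1}
  B4 = {m4, n3}
  B5 = {n0}
m0 ∈ B0, n0 ∈ B5 → different blocks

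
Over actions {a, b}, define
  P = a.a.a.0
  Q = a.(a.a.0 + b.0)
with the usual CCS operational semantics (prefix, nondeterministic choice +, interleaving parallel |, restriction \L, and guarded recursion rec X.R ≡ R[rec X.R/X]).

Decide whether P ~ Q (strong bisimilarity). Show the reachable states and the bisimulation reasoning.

P ≁ Q

Reachable graph of P (4 states):
  p0 = a.a.a.0 :: —a→ p1
  p1 = a.a.0 :: —a→ p2
  p2 = a.0 :: —a→ p3
  p3 = 0 :: deadlocked
Reachable graph of Q (4 states):
  q0 = a.(a.a.0 + b.0) :: —a→ q1
  q1 = a.a.0 + b.0 :: —a→ q2, —b→ q3
  q2 = a.0 :: —a→ q3
  q3 = 0 :: deadlocked
Coarsest stable partition (strong bisimilarity classes):
  B0 = {p0}
  B1 = {p1}
  B2 = {p2, q2}
  B3 = {p3, q3}
  B4 = {q0}
  B5 = {q1}
p0 ∈ B0, q0 ∈ B4 → different blocks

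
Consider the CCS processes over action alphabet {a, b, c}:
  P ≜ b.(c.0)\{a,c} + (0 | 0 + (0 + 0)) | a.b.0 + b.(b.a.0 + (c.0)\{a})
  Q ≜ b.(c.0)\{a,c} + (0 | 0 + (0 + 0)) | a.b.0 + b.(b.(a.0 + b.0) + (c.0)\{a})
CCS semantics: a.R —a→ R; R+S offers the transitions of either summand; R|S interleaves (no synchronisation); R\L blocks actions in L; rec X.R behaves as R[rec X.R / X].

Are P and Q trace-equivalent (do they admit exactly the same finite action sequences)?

Reachable graph of P (8 states):
  m0 = b.(c.0)\{a,c} + (0 | 0 + (0 + 0)) | a.b.0 + b.(b.a.0 + (c.0)\{a}) | --a--▸ m1, --b--▸ m2, --b--▸ m3
  m1 = (0 | 0 + (0 + 0)) | b.0 | --b--▸ m4
  m2 = (c.0)\{a,c} | (no moves)
  m3 = b.a.0 + (c.0)\{a} | --b--▸ m5, --c--▸ m6
  m4 = (0 | 0 + (0 + 0)) | 0 | (no moves)
  m5 = a.0 | --a--▸ m7
  m6 = 0\{a} | (no moves)
  m7 = 0 | (no moves)
Reachable graph of Q (8 states):
  n0 = b.(c.0)\{a,c} + (0 | 0 + (0 + 0)) | a.b.0 + b.(b.(a.0 + b.0) + (c.0)\{a}) | --a--▸ n1, --b--▸ n2, --b--▸ n3
  n1 = (0 | 0 + (0 + 0)) | b.0 | --b--▸ n4
  n2 = (c.0)\{a,c} | (no moves)
  n3 = b.(a.0 + b.0) + (c.0)\{a} | --b--▸ n5, --c--▸ n6
  n4 = (0 | 0 + (0 + 0)) | 0 | (no moves)
  n5 = a.0 + b.0 | --a--▸ n7, --b--▸ n7
  n6 = 0\{a} | (no moves)
  n7 = 0 | (no moves)
Executing bbb from Q (initial set {n0}):
  step 1 (b): {n2, n3}
  step 2 (b): {n5}
  step 3 (b): {n7}
  ✓ Q
Executing bbb from P (initial set {m0}):
  step 1 (b): {m2, m3}
  step 2 (b): {m5}
  step 3 (b): ∅  — P cannot continue

traces(P) ≠ traces(Q) — witness ⟨bbb⟩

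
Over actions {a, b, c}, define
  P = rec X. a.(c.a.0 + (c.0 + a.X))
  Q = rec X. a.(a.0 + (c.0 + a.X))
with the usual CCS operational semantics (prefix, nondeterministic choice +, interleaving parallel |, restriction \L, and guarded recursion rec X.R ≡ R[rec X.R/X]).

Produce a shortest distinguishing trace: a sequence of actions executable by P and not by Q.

Reachable graph of P (4 states):
  p0 = rec X. a.(c.a.0 + (c.0 + a.X)) :: —a→ p1
  p1 = c.a.0 + (c.0 + a.(rec X. a.(c.a.0 + (c.0 + a.X)))) :: —a→ p0, —c→ p2, —c→ p3
  p2 = 0 :: ∅
  p3 = a.0 :: —a→ p2
Reachable graph of Q (3 states):
  q0 = rec X. a.(a.0 + (c.0 + a.X)) :: —a→ q1
  q1 = a.0 + (c.0 + a.(rec X. a.(a.0 + (c.0 + a.X)))) :: —a→ q0, —a→ q2, —c→ q2
  q2 = 0 :: ∅
Trace ⟨aca⟩ through P, begin at {p0}:
  [1] a ⇒ {p1}
  [2] c ⇒ {p2, p3}
  [3] a ⇒ {p2}
  — P admits the full trace.
Trace ⟨aca⟩ through Q, begin at {q0}:
  [1] a ⇒ {q1}
  [2] c ⇒ {q2}
  [3] a ⇒ ∅  — Q cannot continue

aca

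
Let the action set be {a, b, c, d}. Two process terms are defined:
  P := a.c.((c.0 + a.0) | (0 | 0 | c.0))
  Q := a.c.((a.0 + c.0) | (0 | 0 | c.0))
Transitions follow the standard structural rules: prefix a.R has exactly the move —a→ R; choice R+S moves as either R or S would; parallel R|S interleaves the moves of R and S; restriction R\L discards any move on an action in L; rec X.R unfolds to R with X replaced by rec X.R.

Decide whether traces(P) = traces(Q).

LTS(P): 6 reachable states
  p0 = a.c.((c.0 + a.0) | (0 | 0 | c.0)) has moves -a-> p1
  p1 = c.((c.0 + a.0) | (0 | 0 | c.0)) has moves -c-> p2
  p2 = (c.0 + a.0) | (0 | 0 | c.0) has moves -a-> p3, -c-> p3, -c-> p4
  p3 = 0 | (0 | 0 | c.0) has moves -c-> p5
  p4 = (c.0 + a.0) | (0 | 0 | 0) has moves -a-> p5, -c-> p5
  p5 = 0 | (0 | 0 | 0) has moves stopped
LTS(Q): 6 reachable states
  q0 = a.c.((a.0 + c.0) | (0 | 0 | c.0)) has moves -a-> q1
  q1 = c.((a.0 + c.0) | (0 | 0 | c.0)) has moves -c-> q2
  q2 = (a.0 + c.0) | (0 | 0 | c.0) has moves -a-> q3, -c-> q3, -c-> q4
  q3 = 0 | (0 | 0 | c.0) has moves -c-> q5
  q4 = (a.0 + c.0) | (0 | 0 | 0) has moves -a-> q5, -c-> q5
  q5 = 0 | (0 | 0 | 0) has moves stopped
Bisimilarity quotient blocks:
  B0 = {p0, q0}
  B1 = {p1, q1}
  B2 = {p2, q2}
  B3 = {p3, q3}
  B4 = {p5, q5}
  B5 = {p4, q4}
p0 ∈ B0, q0 ∈ B0 → same block
Bisimilar ⇒ trace-equivalent.

traces(P) = traces(Q)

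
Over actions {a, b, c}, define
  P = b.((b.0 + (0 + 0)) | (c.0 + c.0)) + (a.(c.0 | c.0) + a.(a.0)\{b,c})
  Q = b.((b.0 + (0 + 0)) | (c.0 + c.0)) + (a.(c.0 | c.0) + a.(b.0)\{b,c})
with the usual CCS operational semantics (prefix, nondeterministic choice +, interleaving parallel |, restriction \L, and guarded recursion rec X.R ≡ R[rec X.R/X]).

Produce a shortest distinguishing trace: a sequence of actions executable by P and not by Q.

aa

Reachable graph of P (10 states):
  p0 = b.((b.0 + (0 + 0)) | (c.0 + c.0)) + (a.(c.0 | c.0) + a.(a.0)\{b,c}) has moves --a--▸ p1, --a--▸ p2, --b--▸ p3
  p1 = (a.0)\{b,c} has moves --a--▸ p4
  p2 = c.0 | c.0 has moves --c--▸ p5, --c--▸ p6
  p3 = (b.0 + (0 + 0)) | (c.0 + c.0) has moves --b--▸ p7, --c--▸ p8
  p4 = 0\{b,c} has moves stopped
  p5 = 0 | c.0 has moves --c--▸ p9
  p6 = c.0 | 0 has moves --c--▸ p9
  p7 = 0 | (c.0 + c.0) has moves --c--▸ p9
  p8 = (b.0 + (0 + 0)) | 0 has moves --b--▸ p9
  p9 = 0 | 0 has moves stopped
Reachable graph of Q (9 states):
  q0 = b.((b.0 + (0 + 0)) | (c.0 + c.0)) + (a.(c.0 | c.0) + a.(b.0)\{b,c}) has moves --a--▸ q1, --a--▸ q2, --b--▸ q3
  q1 = (b.0)\{b,c} has moves stopped
  q2 = c.0 | c.0 has moves --c--▸ q4, --c--▸ q5
  q3 = (b.0 + (0 + 0)) | (c.0 + c.0) has moves --b--▸ q6, --c--▸ q7
  q4 = 0 | c.0 has moves --c--▸ q8
  q5 = c.0 | 0 has moves --c--▸ q8
  q6 = 0 | (c.0 + c.0) has moves --c--▸ q8
  q7 = (b.0 + (0 + 0)) | 0 has moves --b--▸ q8
  q8 = 0 | 0 has moves stopped
Executing aa from P (initial set {p0}):
  after a @ step 1: {p1, p2}
  after a @ step 2: {p4}
  ✓ P
Executing aa from Q (initial set {q0}):
  after a @ step 1: {q1, q2}
  after a @ step 2: ∅ (Q stuck)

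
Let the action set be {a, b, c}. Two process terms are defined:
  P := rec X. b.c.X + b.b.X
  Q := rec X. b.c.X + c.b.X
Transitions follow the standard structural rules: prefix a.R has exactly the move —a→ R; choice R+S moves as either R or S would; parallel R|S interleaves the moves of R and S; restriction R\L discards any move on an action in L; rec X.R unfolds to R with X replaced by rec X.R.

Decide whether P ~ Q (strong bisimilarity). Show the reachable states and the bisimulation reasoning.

LTS(P): 3 reachable states
  s0 = rec X. b.c.X + b.b.X → —b→ s1, —b→ s2
  s1 = b.(rec X. b.c.X + b.b.X) → —b→ s0
  s2 = c.(rec X. b.c.X + b.b.X) → —c→ s0
LTS(Q): 3 reachable states
  t0 = rec X. b.c.X + c.b.X → —b→ t1, —c→ t2
  t1 = c.(rec X. b.c.X + c.b.X) → —c→ t0
  t2 = b.(rec X. b.c.X + c.b.X) → —b→ t0
Coarsest stable partition (strong bisimilarity classes):
  B0 = {s0}
  B1 = {s1}
  B2 = {s2}
  B3 = {t0}
  B4 = {t1}
  B5 = {t2}
s0 ∈ B0, t0 ∈ B3 → different blocks

not bisimilar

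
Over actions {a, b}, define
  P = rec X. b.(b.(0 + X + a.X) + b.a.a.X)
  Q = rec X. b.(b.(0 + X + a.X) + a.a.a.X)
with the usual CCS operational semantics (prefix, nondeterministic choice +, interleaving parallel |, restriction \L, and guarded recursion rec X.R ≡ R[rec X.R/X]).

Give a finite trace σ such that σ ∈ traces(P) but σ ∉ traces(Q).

bbaa

P's transition system — 5 states:
  u0 = rec X. b.(b.(0 + X + a.X) + b.a.a.X) ⊢ --b--▸ u1
  u1 = b.(0 + (rec X. b.(b.(0 + X + a.X) + b.a.a.X)) + a.(rec X. b.(b.(0 + X + a.X) + b.a.a.X))) + b.a.a.(rec X. b.(b.(0 + X + a.X) + b.a.a.X)) ⊢ --b--▸ u2, --b--▸ u3
  u2 = 0 + (rec X. b.(b.(0 + X + a.X) + b.a.a.X)) + a.(rec X. b.(b.(0 + X + a.X) + b.a.a.X)) ⊢ --a--▸ u0, --b--▸ u1
  u3 = a.a.(rec X. b.(b.(0 + X + a.X) + b.a.a.X)) ⊢ --a--▸ u4
  u4 = a.(rec X. b.(b.(0 + X + a.X) + b.a.a.X)) ⊢ --a--▸ u0
Q's transition system — 5 states:
  v0 = rec X. b.(b.(0 + X + a.X) + a.a.a.X) ⊢ --b--▸ v1
  v1 = b.(0 + (rec X. b.(b.(0 + X + a.X) + a.a.a.X)) + a.(rec X. b.(b.(0 + X + a.X) + a.a.a.X))) + a.a.a.(rec X. b.(b.(0 + X + a.X) + a.a.a.X)) ⊢ --a--▸ v2, --b--▸ v3
  v2 = a.a.(rec X. b.(b.(0 + X + a.X) + a.a.a.X)) ⊢ --a--▸ v4
  v3 = 0 + (rec X. b.(b.(0 + X + a.X) + a.a.a.X)) + a.(rec X. b.(b.(0 + X + a.X) + a.a.a.X)) ⊢ --a--▸ v0, --b--▸ v1
  v4 = a.(rec X. b.(b.(0 + X + a.X) + a.a.a.X)) ⊢ --a--▸ v0
Executing bbaa from P (initial set {u0}):
  [1] b ⇒ {u1}
  [2] b ⇒ {u2, u3}
  [3] a ⇒ {u0, u4}
  [4] a ⇒ {u0}
  P completes σ.
Executing bbaa from Q (initial set {v0}):
  [1] b ⇒ {v1}
  [2] b ⇒ {v3}
  [3] a ⇒ {v0}
  [4] a ⇒ ∅  — Q cannot continue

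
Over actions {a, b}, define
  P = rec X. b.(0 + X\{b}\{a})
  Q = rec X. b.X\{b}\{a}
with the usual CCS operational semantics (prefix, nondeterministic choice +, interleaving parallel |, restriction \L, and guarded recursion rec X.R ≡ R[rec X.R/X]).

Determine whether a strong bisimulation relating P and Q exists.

P's transition system — 2 states:
  m0 = rec X. b.(0 + X\{b}\{a}) :: =b=> m1
  m1 = 0 + (rec X. b.(0 + X\{b}\{a}))\{b}\{a} :: deadlocked
Q's transition system — 2 states:
  n0 = rec X. b.X\{b}\{a} :: =b=> n1
  n1 = (rec X. b.X\{b}\{a})\{b}\{a} :: deadlocked
Partition-refinement fixed point:
  B0 = {m0, n0}
  B1 = {m1, n1}
m0 ∈ B0, n0 ∈ B0 → same block

P ~ Q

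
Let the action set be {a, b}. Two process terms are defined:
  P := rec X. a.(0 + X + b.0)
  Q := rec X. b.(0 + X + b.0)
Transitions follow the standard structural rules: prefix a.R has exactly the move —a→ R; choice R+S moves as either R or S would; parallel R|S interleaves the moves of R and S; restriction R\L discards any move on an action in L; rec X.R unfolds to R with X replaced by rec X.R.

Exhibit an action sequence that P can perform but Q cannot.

LTS(P): 3 reachable states
  m0 = rec X. a.(0 + X + b.0) :: -a-> m1
  m1 = 0 + (rec X. a.(0 + X + b.0)) + b.0 :: -a-> m1, -b-> m2
  m2 = 0 :: deadlocked
LTS(Q): 3 reachable states
  n0 = rec X. b.(0 + X + b.0) :: -b-> n1
  n1 = 0 + (rec X. b.(0 + X + b.0)) + b.0 :: -b-> n1, -b-> n2
  n2 = 0 :: deadlocked
Trace ⟨a⟩ through P, begin at {m0}:
  step 1 (a): {m1}
  ✓ P
Trace ⟨a⟩ through Q, begin at {n0}:
  step 1 (a): no successor for Q

a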